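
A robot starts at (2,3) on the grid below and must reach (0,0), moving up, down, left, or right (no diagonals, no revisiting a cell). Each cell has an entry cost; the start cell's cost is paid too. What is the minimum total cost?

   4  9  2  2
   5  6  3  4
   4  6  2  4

One optimal route is (2,3) -> (2,2) -> (1,2) -> (0,2) -> (0,1) -> (0,0).
Its cost is 4 + 2 + 3 + 2 + 9 + 4 = 24.

24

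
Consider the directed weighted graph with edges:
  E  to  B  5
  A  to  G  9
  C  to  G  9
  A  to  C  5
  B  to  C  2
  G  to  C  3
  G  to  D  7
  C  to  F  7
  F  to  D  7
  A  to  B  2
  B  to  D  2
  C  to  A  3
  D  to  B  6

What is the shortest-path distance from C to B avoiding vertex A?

20

Paths from C to B avoiding A:
C -> G -> D -> B: 9 + 7 + 6 = 22
C -> F -> D -> B: 7 + 7 + 6 = 20
Shortest: 20.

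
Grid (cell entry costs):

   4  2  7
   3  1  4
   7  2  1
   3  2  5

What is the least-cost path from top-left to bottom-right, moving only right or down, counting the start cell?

15

Take (0,0) → (0,1) → (1,1) → (2,1) → (2,2) → (3,2) for a total of 4 + 2 + 1 + 2 + 1 + 5 = 15.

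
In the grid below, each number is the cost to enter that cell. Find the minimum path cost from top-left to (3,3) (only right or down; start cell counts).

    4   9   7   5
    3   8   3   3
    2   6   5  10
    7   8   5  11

Cheapest: [0,0] → [1,0] → [2,0] → [2,1] → [2,2] → [3,2] → [3,3]
  4 + 3 + 2 + 6 + 5 + 5 + 11 = 36
For comparison, the top-then-right route costs 49.

36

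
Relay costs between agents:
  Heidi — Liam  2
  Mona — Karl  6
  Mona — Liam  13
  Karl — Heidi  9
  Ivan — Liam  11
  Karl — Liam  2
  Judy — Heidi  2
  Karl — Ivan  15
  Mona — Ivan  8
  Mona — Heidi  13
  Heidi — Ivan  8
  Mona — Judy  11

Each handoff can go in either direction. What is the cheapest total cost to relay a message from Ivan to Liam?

Checking several routes:
Ivan - Liam: 11
Ivan - Heidi - Liam: 8 + 2 = 10
Ivan - Mona - Karl - Liam: 8 + 6 + 2 = 16
Ivan - Karl - Liam: 15 + 2 = 17
Shortest: 10.

10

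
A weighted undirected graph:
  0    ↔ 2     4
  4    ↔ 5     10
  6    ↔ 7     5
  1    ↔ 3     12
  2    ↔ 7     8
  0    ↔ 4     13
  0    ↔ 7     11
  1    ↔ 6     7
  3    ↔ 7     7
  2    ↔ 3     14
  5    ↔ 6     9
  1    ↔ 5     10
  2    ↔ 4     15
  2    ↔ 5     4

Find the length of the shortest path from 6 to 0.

Some routes from 6 to 0:
6 → 1 → 5 → 2 → 0: 7 + 10 + 4 + 4 = 25
6 → 7 → 2 → 0: 5 + 8 + 4 = 17
6 → 5 → 2 → 7 → 0: 9 + 4 + 8 + 11 = 32
6 → 5 → 2 → 0: 9 + 4 + 4 = 17
6 → 7 → 3 → 2 → 0: 5 + 7 + 14 + 4 = 30
6 → 7 → 0: 5 + 11 = 16
Shortest: 16.

16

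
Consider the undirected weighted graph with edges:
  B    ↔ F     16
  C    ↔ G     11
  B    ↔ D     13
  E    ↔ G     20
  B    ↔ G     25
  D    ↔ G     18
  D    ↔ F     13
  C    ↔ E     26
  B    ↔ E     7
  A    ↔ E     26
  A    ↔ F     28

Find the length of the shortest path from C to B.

33

Checking several routes:
C -> E -> B: 26 + 7 = 33
C -> G -> E -> B: 11 + 20 + 7 = 38
C -> G -> D -> B: 11 + 18 + 13 = 42
C -> G -> B: 11 + 25 = 36
The minimum is 33.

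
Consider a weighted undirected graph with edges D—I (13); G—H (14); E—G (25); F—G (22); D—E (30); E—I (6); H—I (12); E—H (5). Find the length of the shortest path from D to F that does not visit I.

71

Candidate routes:
D-E-H-G-F: 30 + 5 + 14 + 22 = 71
D-E-G-F: 30 + 25 + 22 = 77
Shortest: 71.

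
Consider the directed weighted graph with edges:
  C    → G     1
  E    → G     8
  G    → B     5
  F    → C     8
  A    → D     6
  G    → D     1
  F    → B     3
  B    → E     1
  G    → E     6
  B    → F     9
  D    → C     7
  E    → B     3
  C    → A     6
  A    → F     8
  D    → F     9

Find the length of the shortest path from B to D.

10

Routes from B to D:
B → F → C → G → D: 9 + 8 + 1 + 1 = 19
B → E → G → D: 1 + 8 + 1 = 10
B → F → C → A → D: 9 + 8 + 6 + 6 = 29
Shortest: 10.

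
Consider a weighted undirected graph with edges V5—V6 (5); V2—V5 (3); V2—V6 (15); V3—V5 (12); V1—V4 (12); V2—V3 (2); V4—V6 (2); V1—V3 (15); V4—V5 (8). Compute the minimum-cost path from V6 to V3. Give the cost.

10

A few of the V6→V3 routes:
V6 -> V2 -> V3: 15 + 2 = 17
V6 -> V5 -> V2 -> V3: 5 + 3 + 2 = 10
V6 -> V5 -> V3: 5 + 12 = 17
V6 -> V4 -> V5 -> V2 -> V3: 2 + 8 + 3 + 2 = 15
Shortest: 10.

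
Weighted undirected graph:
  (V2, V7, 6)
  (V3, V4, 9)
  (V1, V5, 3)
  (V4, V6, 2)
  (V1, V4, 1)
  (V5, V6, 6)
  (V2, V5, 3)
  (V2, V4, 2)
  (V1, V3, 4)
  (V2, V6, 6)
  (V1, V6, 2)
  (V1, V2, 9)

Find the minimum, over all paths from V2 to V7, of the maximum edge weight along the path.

Routes from V2 to V7:
V2 - V7: max(6) = 6
Best route has worst link 6.

6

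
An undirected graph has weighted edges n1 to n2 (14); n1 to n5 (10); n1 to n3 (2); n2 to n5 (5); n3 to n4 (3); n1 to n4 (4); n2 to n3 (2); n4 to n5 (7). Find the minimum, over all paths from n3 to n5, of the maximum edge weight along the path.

A few of the n3→n5 routes:
n3→n1→n4→n5: max(2, 4, 7) = 7
n3→n2→n5: max(2, 5) = 5
n3→n4→n5: max(3, 7) = 7
Best route has worst link 5.

5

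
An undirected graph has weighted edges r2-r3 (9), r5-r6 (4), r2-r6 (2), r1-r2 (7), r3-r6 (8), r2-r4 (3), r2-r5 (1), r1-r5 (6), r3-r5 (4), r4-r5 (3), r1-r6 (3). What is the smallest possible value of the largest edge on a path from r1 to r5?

3

A few of the r1→r5 routes:
r1 -> r6 -> r2 -> r5: max(3, 2, 1) = 3
r1 -> r6 -> r2 -> r4 -> r5: max(3, 2, 3, 3) = 3
r1 -> r5: max(6) = 6
r1 -> r2 -> r5: max(7, 1) = 7
r1 -> r6 -> r5: max(3, 4) = 4
The minimum achievable maximum is 3.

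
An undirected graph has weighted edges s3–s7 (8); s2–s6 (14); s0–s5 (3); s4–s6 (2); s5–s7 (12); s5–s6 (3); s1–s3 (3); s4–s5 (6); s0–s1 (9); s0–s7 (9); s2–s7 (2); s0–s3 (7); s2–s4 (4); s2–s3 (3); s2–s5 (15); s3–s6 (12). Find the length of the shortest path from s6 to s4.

Comparing a few candidate routes:
s6-s2-s4: 14 + 4 = 18
s6-s5-s4: 3 + 6 = 9
s6-s3-s2-s4: 12 + 3 + 4 = 19
s6-s4: 2
s6-s5-s0-s3-s2-s4: 3 + 3 + 7 + 3 + 4 = 20
s6-s5-s7-s2-s4: 3 + 12 + 2 + 4 = 21
Shortest: 2.

2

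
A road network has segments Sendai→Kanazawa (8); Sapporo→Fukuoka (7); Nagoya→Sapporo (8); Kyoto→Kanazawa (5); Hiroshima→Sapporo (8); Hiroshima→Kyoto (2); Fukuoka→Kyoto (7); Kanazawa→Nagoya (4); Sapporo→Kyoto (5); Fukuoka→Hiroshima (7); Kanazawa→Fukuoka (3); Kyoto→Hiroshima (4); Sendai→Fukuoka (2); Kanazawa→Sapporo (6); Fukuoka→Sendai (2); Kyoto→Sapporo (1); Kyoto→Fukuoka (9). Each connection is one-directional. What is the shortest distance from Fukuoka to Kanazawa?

10

Candidate routes:
Fukuoka-Sendai-Kanazawa: 2 + 8 = 10
Fukuoka-Hiroshima-Sapporo-Kyoto-Kanazawa: 7 + 8 + 5 + 5 = 25
Fukuoka-Kyoto-Kanazawa: 7 + 5 = 12
Fukuoka-Hiroshima-Kyoto-Kanazawa: 7 + 2 + 5 = 14
Best route has total 10 km.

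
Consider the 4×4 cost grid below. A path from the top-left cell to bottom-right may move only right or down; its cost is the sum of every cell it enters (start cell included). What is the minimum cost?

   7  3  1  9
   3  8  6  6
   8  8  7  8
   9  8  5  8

One optimal route is (0,0) (0,1) (0,2) (1,2) (2,2) (3,2) (3,3).
Its cost is 7 + 3 + 1 + 6 + 7 + 5 + 8 = 37.
For comparison, the top-then-right route costs 42.

37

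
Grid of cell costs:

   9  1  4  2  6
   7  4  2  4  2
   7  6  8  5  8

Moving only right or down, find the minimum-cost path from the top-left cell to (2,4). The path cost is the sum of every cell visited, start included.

One optimal route is [0,0] [0,1] [0,2] [0,3] [1,3] [1,4] [2,4].
Its cost is 9 + 1 + 4 + 2 + 4 + 2 + 8 = 30.
(Top row then right column would cost 32.)

30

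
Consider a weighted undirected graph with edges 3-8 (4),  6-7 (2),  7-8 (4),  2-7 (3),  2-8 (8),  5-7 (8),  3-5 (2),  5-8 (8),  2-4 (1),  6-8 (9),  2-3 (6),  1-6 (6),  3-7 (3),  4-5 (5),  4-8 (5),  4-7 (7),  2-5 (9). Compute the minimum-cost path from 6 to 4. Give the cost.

6

Some routes from 6 to 4:
6 - 7 - 2 - 4: 2 + 3 + 1 = 6
6 - 7 - 4: 2 + 7 = 9
6 - 7 - 8 - 4: 2 + 4 + 5 = 11
6 - 7 - 3 - 8 - 4: 2 + 3 + 4 + 5 = 14
6 - 7 - 3 - 2 - 4: 2 + 3 + 6 + 1 = 12
6 - 7 - 3 - 5 - 4: 2 + 3 + 2 + 5 = 12
Best route has total 6.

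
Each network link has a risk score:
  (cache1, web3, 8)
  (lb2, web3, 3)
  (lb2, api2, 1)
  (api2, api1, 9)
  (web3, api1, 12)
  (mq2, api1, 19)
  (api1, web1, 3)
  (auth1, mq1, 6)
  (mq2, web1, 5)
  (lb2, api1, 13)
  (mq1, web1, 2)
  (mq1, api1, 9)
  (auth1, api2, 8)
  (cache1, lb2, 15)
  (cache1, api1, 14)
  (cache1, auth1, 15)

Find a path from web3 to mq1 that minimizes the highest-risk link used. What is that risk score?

Some routes from web3 to mq1:
web3 - api1 - web1 - mq1: max(12, 3, 2) = 12
web3 - lb2 - api2 - api1 - mq1: max(3, 1, 9, 9) = 9
web3 - lb2 - api2 - api1 - web1 - mq1: max(3, 1, 9, 3, 2) = 9
web3 - lb2 - api2 - auth1 - mq1: max(3, 1, 8, 6) = 8
Best route has worst link 8.

8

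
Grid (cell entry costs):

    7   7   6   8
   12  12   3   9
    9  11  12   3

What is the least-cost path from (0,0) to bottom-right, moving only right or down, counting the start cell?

35

Take [0,0]→[0,1]→[0,2]→[1,2]→[1,3]→[2,3] for a total of 7 + 7 + 6 + 3 + 9 + 3 = 35.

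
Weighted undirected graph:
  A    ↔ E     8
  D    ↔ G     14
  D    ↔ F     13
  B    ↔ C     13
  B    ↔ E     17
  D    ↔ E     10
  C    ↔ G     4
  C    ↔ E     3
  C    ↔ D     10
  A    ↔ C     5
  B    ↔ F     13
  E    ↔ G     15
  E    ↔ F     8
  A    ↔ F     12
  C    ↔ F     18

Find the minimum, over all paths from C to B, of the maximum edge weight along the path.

13

Checking several routes:
C→B: max(13) = 13
C→E→A→F→B: max(3, 8, 12, 13) = 13
C→E→F→B: max(3, 8, 13) = 13
C→E→D→F→B: max(3, 10, 13, 13) = 13
C→D→E→A→F→B: max(10, 10, 8, 12, 13) = 13
C→D→E→F→B: max(10, 10, 8, 13) = 13
Smallest bottleneck: 13.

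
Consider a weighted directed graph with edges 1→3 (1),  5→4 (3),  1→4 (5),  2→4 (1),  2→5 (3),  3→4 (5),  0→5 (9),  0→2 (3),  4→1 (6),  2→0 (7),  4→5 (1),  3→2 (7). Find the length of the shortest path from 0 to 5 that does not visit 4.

Candidate routes:
0 -> 5: 9
0 -> 2 -> 5: 3 + 3 = 6
The minimum is 6.

6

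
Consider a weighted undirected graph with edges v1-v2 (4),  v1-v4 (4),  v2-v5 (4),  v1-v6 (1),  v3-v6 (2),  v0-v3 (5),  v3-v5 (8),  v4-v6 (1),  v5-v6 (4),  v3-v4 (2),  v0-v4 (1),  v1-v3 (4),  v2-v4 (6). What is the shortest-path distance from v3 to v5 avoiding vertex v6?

8

A few of the v3→v5 routes:
v3 → v5: 8
v3 → v4 → v1 → v2 → v5: 2 + 4 + 4 + 4 = 14
v3 → v1 → v2 → v5: 4 + 4 + 4 = 12
v3 → v0 → v4 → v1 → v2 → v5: 5 + 1 + 4 + 4 + 4 = 18
v3 → v4 → v2 → v5: 2 + 6 + 4 = 12
v3 → v0 → v4 → v2 → v5: 5 + 1 + 6 + 4 = 16
The minimum is 8.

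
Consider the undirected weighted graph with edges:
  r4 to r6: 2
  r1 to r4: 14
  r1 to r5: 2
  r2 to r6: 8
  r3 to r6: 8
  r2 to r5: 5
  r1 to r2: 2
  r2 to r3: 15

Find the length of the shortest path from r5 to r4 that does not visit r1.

Paths from r5 to r4 avoiding r1:
r5 - r2 - r6 - r4: 5 + 8 + 2 = 15
r5 - r2 - r3 - r6 - r4: 5 + 15 + 8 + 2 = 30
Shortest: 15.

15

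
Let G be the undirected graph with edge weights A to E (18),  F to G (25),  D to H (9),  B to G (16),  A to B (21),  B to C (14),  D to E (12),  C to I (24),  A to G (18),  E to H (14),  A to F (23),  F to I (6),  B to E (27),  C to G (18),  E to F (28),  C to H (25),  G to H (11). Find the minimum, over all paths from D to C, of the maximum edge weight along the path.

Checking several routes:
D → E → H → G → B → C: max(12, 14, 11, 16, 14) = 16
D → E → A → G → C: max(12, 18, 18, 18) = 18
D → H → G → C: max(9, 11, 18) = 18
D → H → E → A → G → C: max(9, 14, 18, 18, 18) = 18
D → H → G → B → C: max(9, 11, 16, 14) = 16
D → H → E → A → G → B → C: max(9, 14, 18, 18, 16, 14) = 18
The minimum achievable maximum is 16.

16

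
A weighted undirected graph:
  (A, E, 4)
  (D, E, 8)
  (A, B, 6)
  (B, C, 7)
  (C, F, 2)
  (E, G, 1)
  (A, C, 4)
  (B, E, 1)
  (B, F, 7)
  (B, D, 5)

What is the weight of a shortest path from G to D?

7

Some routes from G to D:
G→E→A→C→B→D: 1 + 4 + 4 + 7 + 5 = 21
G→E→D: 1 + 8 = 9
G→E→B→D: 1 + 1 + 5 = 7
G→E→A→B→D: 1 + 4 + 6 + 5 = 16
Best route has total 7.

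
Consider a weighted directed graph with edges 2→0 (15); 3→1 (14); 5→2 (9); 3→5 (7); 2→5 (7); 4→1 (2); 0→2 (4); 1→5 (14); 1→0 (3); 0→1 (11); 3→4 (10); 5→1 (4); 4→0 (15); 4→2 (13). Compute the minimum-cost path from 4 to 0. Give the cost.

Routes from 4 to 0:
4-0: 15
4-2-0: 13 + 15 = 28
4-1-5-2-0: 2 + 14 + 9 + 15 = 40
4-2-5-1-0: 13 + 7 + 4 + 3 = 27
4-1-0: 2 + 3 = 5
Best route has total 5.

5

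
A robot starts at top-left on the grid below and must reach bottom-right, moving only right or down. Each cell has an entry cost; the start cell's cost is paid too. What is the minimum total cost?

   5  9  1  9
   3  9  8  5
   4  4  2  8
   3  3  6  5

29

Take r0c0→r1c0→r2c0→r2c1→r2c2→r3c2→r3c3 for a total of 5 + 3 + 4 + 4 + 2 + 6 + 5 = 29.
For comparison, the top-then-right route costs 42.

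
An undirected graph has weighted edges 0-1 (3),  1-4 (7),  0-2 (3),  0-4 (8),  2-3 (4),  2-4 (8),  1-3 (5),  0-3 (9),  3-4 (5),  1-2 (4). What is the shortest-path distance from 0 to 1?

Some routes from 0 to 1:
0-2-3-1: 3 + 4 + 5 = 12
0-4-1: 8 + 7 = 15
0-1: 3
0-3-2-1: 9 + 4 + 4 = 17
0-3-1: 9 + 5 = 14
0-2-1: 3 + 4 = 7
The minimum is 3.

3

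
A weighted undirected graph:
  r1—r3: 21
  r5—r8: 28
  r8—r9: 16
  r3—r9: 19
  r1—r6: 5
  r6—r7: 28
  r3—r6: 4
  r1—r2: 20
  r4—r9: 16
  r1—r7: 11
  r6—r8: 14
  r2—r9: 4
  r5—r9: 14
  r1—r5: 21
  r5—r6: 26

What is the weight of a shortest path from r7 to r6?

Comparing a few candidate routes:
r7 → r1 → r6: 11 + 5 = 16
r7 → r1 → r3 → r6: 11 + 21 + 4 = 36
r7 → r6: 28
The minimum is 16.

16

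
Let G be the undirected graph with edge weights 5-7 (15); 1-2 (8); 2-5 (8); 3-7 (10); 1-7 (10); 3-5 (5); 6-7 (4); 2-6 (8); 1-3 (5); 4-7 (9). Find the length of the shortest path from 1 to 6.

14

Checking several routes:
1-2-6: 8 + 8 = 16
1-3-7-6: 5 + 10 + 4 = 19
1-7-6: 10 + 4 = 14
Best route has total 14.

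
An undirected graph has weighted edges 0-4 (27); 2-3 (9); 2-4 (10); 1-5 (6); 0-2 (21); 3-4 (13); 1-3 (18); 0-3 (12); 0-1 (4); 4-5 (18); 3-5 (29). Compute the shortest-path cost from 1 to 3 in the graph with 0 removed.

18

Paths from 1 to 3 avoiding 0:
1 → 5 → 3: 6 + 29 = 35
1 → 5 → 4 → 2 → 3: 6 + 18 + 10 + 9 = 43
1 → 5 → 4 → 3: 6 + 18 + 13 = 37
1 → 3: 18
Best route has total 18.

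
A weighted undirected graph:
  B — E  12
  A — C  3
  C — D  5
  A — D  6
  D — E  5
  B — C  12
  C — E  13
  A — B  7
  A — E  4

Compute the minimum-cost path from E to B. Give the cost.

11

Checking several routes:
E -> A -> B: 4 + 7 = 11
E -> B: 12
E -> D -> A -> B: 5 + 6 + 7 = 18
E -> A -> C -> B: 4 + 3 + 12 = 19
E -> D -> C -> A -> B: 5 + 5 + 3 + 7 = 20
E -> D -> C -> B: 5 + 5 + 12 = 22
The minimum is 11.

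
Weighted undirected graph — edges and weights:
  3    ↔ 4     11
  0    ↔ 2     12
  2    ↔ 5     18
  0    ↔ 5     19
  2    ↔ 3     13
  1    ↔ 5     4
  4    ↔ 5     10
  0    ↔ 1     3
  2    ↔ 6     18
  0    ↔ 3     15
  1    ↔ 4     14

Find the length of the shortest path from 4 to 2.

Some routes from 4 to 2:
4 -> 1 -> 0 -> 2: 14 + 3 + 12 = 29
4 -> 5 -> 2: 10 + 18 = 28
4 -> 5 -> 1 -> 0 -> 2: 10 + 4 + 3 + 12 = 29
4 -> 3 -> 2: 11 + 13 = 24
Best route has total 24.

24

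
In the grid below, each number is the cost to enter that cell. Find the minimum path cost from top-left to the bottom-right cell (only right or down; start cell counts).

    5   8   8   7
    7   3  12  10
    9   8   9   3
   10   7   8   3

Best path: [0,0] → [1,0] → [1,1] → [2,1] → [2,2] → [2,3] → [3,3]
Cost: 5 + 7 + 3 + 8 + 9 + 3 + 3 = 38
(Top row then right column would cost 44.)

38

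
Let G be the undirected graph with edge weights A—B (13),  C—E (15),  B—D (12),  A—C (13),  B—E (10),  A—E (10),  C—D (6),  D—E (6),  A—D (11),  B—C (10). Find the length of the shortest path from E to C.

Checking several routes:
E-A-C: 10 + 13 = 23
E-D-C: 6 + 6 = 12
E-B-C: 10 + 10 = 20
E-C: 15
The minimum is 12.

12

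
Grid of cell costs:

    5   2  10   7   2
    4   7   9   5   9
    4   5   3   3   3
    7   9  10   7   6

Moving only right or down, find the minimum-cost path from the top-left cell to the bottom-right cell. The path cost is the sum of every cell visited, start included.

Path (0,0)→(1,0)→(2,0)→(2,1)→(2,2)→(2,3)→(2,4)→(3,4): 5 + 4 + 4 + 5 + 3 + 3 + 3 + 6 = 33.
(Top row then right column would cost 44.)

33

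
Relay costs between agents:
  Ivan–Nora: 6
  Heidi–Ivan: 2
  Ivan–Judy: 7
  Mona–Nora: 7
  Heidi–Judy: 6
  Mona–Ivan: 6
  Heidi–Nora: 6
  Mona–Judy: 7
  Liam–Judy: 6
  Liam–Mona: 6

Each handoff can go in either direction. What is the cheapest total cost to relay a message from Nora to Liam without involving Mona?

Candidate routes:
Nora → Heidi → Ivan → Judy → Liam: 6 + 2 + 7 + 6 = 21
Nora → Ivan → Judy → Liam: 6 + 7 + 6 = 19
Nora → Ivan → Heidi → Judy → Liam: 6 + 2 + 6 + 6 = 20
Nora → Heidi → Judy → Liam: 6 + 6 + 6 = 18
Best route has total 18.

18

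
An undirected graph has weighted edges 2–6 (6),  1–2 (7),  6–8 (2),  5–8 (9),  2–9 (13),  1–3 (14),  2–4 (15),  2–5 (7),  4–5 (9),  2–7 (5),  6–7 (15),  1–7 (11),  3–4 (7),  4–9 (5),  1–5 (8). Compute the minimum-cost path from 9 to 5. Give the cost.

Checking several routes:
9 → 4 → 5: 5 + 9 = 14
9 → 2 → 1 → 5: 13 + 7 + 8 = 28
9 → 2 → 6 → 8 → 5: 13 + 6 + 2 + 9 = 30
9 → 2 → 5: 13 + 7 = 20
9 → 4 → 2 → 5: 5 + 15 + 7 = 27
The minimum is 14.

14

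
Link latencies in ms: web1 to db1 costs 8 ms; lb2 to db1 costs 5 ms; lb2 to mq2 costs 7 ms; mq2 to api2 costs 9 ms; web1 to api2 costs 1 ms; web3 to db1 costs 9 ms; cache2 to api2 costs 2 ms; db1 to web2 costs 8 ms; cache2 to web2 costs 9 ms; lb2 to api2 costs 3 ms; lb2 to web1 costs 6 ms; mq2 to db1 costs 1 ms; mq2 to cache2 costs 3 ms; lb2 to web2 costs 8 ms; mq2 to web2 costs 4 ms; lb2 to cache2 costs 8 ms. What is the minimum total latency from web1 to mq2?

6

Checking several routes:
web1→api2→cache2→mq2: 1 + 2 + 3 = 6
web1→db1→mq2: 8 + 1 = 9
web1→api2→mq2: 1 + 9 = 10
web1→lb2→db1→mq2: 6 + 5 + 1 = 12
web1→api2→lb2→mq2: 1 + 3 + 7 = 11
web1→api2→lb2→db1→mq2: 1 + 3 + 5 + 1 = 10
The minimum is 6 ms.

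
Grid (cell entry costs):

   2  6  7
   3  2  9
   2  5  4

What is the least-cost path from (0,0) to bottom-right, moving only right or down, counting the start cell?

Cheapest: r0c0 -> r1c0 -> r1c1 -> r2c1 -> r2c2
  2 + 3 + 2 + 5 + 4 = 16
For comparison, the top-then-right route costs 28.

16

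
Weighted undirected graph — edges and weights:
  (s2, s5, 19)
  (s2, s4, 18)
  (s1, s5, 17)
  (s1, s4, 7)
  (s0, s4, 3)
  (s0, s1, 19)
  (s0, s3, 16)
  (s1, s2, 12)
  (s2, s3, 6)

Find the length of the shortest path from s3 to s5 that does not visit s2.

43

Routes from s3 to s5 avoiding s2:
s3→s0→s4→s1→s5: 16 + 3 + 7 + 17 = 43
s3→s0→s1→s5: 16 + 19 + 17 = 52
Shortest: 43.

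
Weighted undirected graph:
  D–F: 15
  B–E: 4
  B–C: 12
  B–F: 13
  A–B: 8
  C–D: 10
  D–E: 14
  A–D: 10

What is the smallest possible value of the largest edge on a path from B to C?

A few of the B→C routes:
B -> E -> D -> C: max(4, 14, 10) = 14
B -> C: max(12) = 12
B -> A -> D -> C: max(8, 10, 10) = 10
The minimum achievable maximum is 10.

10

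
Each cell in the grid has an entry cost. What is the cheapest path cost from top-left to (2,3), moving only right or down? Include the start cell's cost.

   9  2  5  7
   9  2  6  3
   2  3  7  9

31

One optimal route is [0,0] → [0,1] → [1,1] → [1,2] → [1,3] → [2,3].
Its cost is 9 + 2 + 2 + 6 + 3 + 9 = 31.
For comparison, the top-then-right route costs 35.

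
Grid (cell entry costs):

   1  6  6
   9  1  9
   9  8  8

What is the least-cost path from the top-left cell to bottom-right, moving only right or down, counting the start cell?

24

Best path: r0c0→r0c1→r1c1→r2c1→r2c2
Cost: 1 + 6 + 1 + 8 + 8 = 24
For comparison, the top-then-right route costs 30.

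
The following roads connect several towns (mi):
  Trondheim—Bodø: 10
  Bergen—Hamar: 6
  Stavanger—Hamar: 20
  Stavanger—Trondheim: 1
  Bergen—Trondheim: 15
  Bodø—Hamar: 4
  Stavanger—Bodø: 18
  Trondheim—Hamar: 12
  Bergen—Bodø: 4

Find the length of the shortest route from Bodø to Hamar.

Comparing a few candidate routes:
Bodø → Hamar: 4
Bodø → Trondheim → Bergen → Hamar: 10 + 15 + 6 = 31
Bodø → Trondheim → Hamar: 10 + 12 = 22
Bodø → Bergen → Hamar: 4 + 6 = 10
Bodø → Trondheim → Stavanger → Hamar: 10 + 1 + 20 = 31
Shortest: 4 mi.

4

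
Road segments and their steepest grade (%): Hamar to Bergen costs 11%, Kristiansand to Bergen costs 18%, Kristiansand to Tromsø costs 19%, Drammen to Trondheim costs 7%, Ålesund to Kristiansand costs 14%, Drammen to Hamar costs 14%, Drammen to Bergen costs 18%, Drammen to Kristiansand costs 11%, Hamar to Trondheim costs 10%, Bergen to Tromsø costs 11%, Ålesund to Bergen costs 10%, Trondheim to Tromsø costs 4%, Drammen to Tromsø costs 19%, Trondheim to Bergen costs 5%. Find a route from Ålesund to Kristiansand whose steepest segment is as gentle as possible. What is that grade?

Checking several routes:
Ålesund → Bergen → Trondheim → Drammen → Kristiansand: max(10, 5, 7, 11) = 11
Ålesund → Bergen → Tromsø → Trondheim → Drammen → Kristiansand: max(10, 11, 4, 7, 11) = 11
Ålesund → Bergen → Trondheim → Hamar → Drammen → Kristiansand: max(10, 5, 10, 14, 11) = 14
Ålesund → Bergen → Hamar → Trondheim → Drammen → Kristiansand: max(10, 11, 10, 7, 11) = 11
Best route has worst link 11%.

11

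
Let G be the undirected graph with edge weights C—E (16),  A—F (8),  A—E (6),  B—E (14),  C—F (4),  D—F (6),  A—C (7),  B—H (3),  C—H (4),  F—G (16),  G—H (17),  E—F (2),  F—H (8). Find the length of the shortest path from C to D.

Comparing a few candidate routes:
C - F - D: 4 + 6 = 10
C - A - F - D: 7 + 8 + 6 = 21
C - H - F - D: 4 + 8 + 6 = 18
C - E - F - D: 16 + 2 + 6 = 24
C - A - E - F - D: 7 + 6 + 2 + 6 = 21
Shortest: 10.

10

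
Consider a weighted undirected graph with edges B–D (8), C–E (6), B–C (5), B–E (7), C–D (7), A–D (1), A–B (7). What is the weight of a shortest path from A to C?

8

Routes from A to C:
A→D→B→E→C: 1 + 8 + 7 + 6 = 22
A→B→D→C: 7 + 8 + 7 = 22
A→B→C: 7 + 5 = 12
A→D→B→C: 1 + 8 + 5 = 14
A→D→C: 1 + 7 = 8
A→B→E→C: 7 + 7 + 6 = 20
Best route has total 8.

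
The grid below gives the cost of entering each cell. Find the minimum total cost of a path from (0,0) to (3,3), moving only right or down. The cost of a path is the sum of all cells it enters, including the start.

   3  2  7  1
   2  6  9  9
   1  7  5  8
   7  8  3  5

26

Path r0c0 -> r1c0 -> r2c0 -> r2c1 -> r2c2 -> r3c2 -> r3c3: 3 + 2 + 1 + 7 + 5 + 3 + 5 = 26.
For comparison, the top-then-right route costs 35.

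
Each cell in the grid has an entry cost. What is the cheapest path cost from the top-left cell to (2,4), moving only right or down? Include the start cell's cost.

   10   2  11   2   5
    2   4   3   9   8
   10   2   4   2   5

29

Cheapest: r0c0 → r0c1 → r1c1 → r2c1 → r2c2 → r2c3 → r2c4
  10 + 2 + 4 + 2 + 4 + 2 + 5 = 29
For comparison, the top-then-right route costs 43.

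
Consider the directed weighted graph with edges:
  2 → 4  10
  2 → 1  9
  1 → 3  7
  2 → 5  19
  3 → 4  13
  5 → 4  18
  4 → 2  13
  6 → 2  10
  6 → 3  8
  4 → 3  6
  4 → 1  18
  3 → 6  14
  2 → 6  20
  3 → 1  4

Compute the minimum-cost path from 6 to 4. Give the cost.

Routes from 6 to 4:
6-2-4: 10 + 10 = 20
6-2-1-3-4: 10 + 9 + 7 + 13 = 39
6-3-4: 8 + 13 = 21
6-2-5-4: 10 + 19 + 18 = 47
Best route has total 20.

20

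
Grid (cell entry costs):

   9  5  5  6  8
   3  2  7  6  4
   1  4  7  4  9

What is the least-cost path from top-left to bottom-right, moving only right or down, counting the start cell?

Best path: (0,0)→(1,0)→(2,0)→(2,1)→(2,2)→(2,3)→(2,4)
Cost: 9 + 3 + 1 + 4 + 7 + 4 + 9 = 37

37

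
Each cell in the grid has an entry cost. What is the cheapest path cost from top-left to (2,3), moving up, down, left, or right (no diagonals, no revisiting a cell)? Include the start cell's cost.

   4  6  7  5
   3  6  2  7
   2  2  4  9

Cheapest: r0c0 r1c0 r2c0 r2c1 r2c2 r2c3
  4 + 3 + 2 + 2 + 4 + 9 = 24

24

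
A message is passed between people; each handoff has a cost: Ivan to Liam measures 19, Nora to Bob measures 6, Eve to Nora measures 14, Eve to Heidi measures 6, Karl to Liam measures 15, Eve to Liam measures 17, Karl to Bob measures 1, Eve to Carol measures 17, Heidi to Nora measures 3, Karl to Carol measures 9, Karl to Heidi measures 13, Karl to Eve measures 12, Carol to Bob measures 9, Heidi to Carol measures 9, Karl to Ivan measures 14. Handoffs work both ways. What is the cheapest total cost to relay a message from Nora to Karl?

7

Some routes from Nora to Karl:
Nora→Heidi→Carol→Bob→Karl: 3 + 9 + 9 + 1 = 22
Nora→Heidi→Eve→Karl: 3 + 6 + 12 = 21
Nora→Heidi→Karl: 3 + 13 = 16
Nora→Bob→Karl: 6 + 1 = 7
Nora→Heidi→Carol→Karl: 3 + 9 + 9 = 21
Best route has total 7.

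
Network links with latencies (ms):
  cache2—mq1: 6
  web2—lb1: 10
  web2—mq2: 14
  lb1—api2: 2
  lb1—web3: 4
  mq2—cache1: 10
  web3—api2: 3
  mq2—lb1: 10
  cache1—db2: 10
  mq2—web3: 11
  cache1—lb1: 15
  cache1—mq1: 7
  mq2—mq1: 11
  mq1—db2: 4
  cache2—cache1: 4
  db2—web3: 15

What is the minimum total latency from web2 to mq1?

25

A few of the web2→mq1 routes:
web2-lb1-mq2-mq1: 10 + 10 + 11 = 31
web2-mq2-mq1: 14 + 11 = 25
web2-mq2-cache1-mq1: 14 + 10 + 7 = 31
web2-lb1-web3-db2-mq1: 10 + 4 + 15 + 4 = 33
web2-lb1-cache1-mq1: 10 + 15 + 7 = 32
The minimum is 25 ms.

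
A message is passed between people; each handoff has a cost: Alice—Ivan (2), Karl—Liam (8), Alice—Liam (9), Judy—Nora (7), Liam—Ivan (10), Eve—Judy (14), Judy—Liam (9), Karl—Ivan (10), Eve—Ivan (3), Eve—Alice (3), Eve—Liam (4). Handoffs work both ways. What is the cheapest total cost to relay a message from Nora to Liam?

16

Some routes from Nora to Liam:
Nora - Judy - Liam: 7 + 9 = 16
Nora - Judy - Eve - Liam: 7 + 14 + 4 = 25
Nora - Judy - Eve - Alice - Liam: 7 + 14 + 3 + 9 = 33
Shortest: 16.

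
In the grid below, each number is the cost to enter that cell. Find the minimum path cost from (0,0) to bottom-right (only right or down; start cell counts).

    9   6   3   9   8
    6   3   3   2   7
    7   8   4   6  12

41

Take (0,0)→(0,1)→(0,2)→(1,2)→(1,3)→(2,3)→(2,4) for a total of 9 + 6 + 3 + 3 + 2 + 6 + 12 = 41.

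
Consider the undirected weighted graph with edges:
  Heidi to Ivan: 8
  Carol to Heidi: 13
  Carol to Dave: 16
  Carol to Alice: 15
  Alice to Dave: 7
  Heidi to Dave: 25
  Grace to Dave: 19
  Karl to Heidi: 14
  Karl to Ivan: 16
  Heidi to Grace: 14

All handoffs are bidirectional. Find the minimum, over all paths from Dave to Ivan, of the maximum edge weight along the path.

A few of the Dave→Ivan routes:
Dave - Carol - Heidi - Karl - Ivan: max(16, 13, 14, 16) = 16
Dave - Alice - Carol - Heidi - Ivan: max(7, 15, 13, 8) = 15
Dave - Alice - Carol - Heidi - Karl - Ivan: max(7, 15, 13, 14, 16) = 16
Smallest bottleneck: 15.

15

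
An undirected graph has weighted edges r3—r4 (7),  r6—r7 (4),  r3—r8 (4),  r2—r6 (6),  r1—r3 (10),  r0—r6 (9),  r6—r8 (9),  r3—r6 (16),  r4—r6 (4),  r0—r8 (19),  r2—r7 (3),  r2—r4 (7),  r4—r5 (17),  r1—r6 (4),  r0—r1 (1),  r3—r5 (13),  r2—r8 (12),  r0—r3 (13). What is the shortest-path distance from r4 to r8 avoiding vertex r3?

13

Some routes from r4 to r8 avoiding r3:
r4 -> r6 -> r8: 4 + 9 = 13
r4 -> r2 -> r6 -> r8: 7 + 6 + 9 = 22
r4 -> r6 -> r2 -> r8: 4 + 6 + 12 = 22
r4 -> r2 -> r8: 7 + 12 = 19
r4 -> r2 -> r7 -> r6 -> r8: 7 + 3 + 4 + 9 = 23
The minimum is 13.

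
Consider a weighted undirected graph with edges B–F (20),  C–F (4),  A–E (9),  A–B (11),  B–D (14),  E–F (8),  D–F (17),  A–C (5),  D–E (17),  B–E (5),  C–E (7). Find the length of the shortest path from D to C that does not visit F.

A few of the D→C routes:
D-B-E-A-C: 14 + 5 + 9 + 5 = 33
D-B-A-C: 14 + 11 + 5 = 30
D-E-C: 17 + 7 = 24
D-E-A-C: 17 + 9 + 5 = 31
D-B-E-C: 14 + 5 + 7 = 26
The minimum is 24.

24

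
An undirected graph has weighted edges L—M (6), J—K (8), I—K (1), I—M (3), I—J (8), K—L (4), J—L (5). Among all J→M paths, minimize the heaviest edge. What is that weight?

5

Paths from J to M:
J - I - M: max(8, 3) = 8
J - L - K - I - M: max(5, 4, 1, 3) = 5
J - K - I - M: max(8, 1, 3) = 8
J - I - K - L - M: max(8, 1, 4, 6) = 8
J - K - L - M: max(8, 4, 6) = 8
J - L - M: max(5, 6) = 6
Best route has worst link 5.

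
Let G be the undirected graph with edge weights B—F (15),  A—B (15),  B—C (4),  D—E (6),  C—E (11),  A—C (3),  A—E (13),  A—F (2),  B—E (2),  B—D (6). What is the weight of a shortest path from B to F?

9

A few of the B→F routes:
B-E-A-F: 2 + 13 + 2 = 17
B-C-A-F: 4 + 3 + 2 = 9
B-F: 15
Best route has total 9.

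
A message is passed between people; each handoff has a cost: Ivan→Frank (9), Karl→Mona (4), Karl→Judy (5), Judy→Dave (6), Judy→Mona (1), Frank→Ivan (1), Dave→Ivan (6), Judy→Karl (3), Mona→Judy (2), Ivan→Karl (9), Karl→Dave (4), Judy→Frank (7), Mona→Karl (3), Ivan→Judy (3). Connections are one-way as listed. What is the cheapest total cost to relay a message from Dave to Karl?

Candidate routes:
Dave -> Ivan -> Karl: 6 + 9 = 15
Dave -> Ivan -> Judy -> Karl: 6 + 3 + 3 = 12
Dave -> Ivan -> Judy -> Mona -> Karl: 6 + 3 + 1 + 3 = 13
Shortest: 12.

12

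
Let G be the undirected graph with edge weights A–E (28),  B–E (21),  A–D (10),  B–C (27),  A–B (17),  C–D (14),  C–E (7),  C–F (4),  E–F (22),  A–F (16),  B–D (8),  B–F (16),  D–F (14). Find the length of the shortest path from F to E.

A few of the F→E routes:
F → C → E: 4 + 7 = 11
F → E: 22
F → D → C → E: 14 + 14 + 7 = 35
Best route has total 11.

11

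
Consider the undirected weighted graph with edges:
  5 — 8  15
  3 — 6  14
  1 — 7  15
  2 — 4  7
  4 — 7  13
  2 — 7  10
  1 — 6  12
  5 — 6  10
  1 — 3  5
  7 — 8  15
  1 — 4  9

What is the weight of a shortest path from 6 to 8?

25

Some routes from 6 to 8:
6 - 3 - 1 - 7 - 8: 14 + 5 + 15 + 15 = 49
6 - 5 - 8: 10 + 15 = 25
6 - 1 - 4 - 2 - 7 - 8: 12 + 9 + 7 + 10 + 15 = 53
6 - 1 - 7 - 8: 12 + 15 + 15 = 42
6 - 1 - 4 - 7 - 8: 12 + 9 + 13 + 15 = 49
Best route has total 25.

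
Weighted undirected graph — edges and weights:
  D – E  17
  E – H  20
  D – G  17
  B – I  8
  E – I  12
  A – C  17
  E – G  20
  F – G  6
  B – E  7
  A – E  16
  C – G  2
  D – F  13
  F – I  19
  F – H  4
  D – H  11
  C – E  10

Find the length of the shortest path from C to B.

17

Comparing a few candidate routes:
C → E → I → B: 10 + 12 + 8 = 30
C → E → B: 10 + 7 = 17
C → G → F → I → B: 2 + 6 + 19 + 8 = 35
C → G → E → B: 2 + 20 + 7 = 29
The minimum is 17.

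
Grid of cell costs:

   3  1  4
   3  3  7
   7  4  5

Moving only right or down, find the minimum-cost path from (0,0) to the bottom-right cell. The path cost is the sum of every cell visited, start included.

16

Take r0c0 r0c1 r1c1 r2c1 r2c2 for a total of 3 + 1 + 3 + 4 + 5 = 16.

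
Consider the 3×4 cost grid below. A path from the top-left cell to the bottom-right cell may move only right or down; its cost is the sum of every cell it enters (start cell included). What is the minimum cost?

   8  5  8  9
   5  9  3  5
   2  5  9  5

34

Cheapest: (0,0) → (0,1) → (0,2) → (1,2) → (1,3) → (2,3)
  8 + 5 + 8 + 3 + 5 + 5 = 34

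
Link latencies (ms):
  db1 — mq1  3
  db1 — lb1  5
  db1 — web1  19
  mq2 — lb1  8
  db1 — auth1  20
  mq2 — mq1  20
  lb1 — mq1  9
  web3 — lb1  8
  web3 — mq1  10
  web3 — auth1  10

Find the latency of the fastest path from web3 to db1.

Some routes from web3 to db1:
web3→mq1→lb1→db1: 10 + 9 + 5 = 24
web3→lb1→db1: 8 + 5 = 13
web3→lb1→mq2→mq1→db1: 8 + 8 + 20 + 3 = 39
web3→lb1→mq1→db1: 8 + 9 + 3 = 20
web3→mq1→db1: 10 + 3 = 13
web3→auth1→db1: 10 + 20 = 30
The minimum is 13 ms.

13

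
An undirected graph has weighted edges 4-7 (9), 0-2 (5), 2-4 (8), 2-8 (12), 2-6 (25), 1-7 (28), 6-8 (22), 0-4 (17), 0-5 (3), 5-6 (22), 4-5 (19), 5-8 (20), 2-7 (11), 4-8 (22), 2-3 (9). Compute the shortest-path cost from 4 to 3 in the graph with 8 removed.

Comparing a few candidate routes:
4 - 2 - 3: 8 + 9 = 17
4 - 0 - 2 - 3: 17 + 5 + 9 = 31
4 - 7 - 2 - 3: 9 + 11 + 9 = 29
4 - 5 - 0 - 2 - 3: 19 + 3 + 5 + 9 = 36
4 - 5 - 6 - 2 - 3: 19 + 22 + 25 + 9 = 75
Shortest: 17.

17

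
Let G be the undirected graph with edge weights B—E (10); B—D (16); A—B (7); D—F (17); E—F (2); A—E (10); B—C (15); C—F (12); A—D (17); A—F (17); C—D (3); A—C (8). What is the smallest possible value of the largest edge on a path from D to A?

8

Comparing a few candidate routes:
D - C - A: max(3, 8) = 8
D - C - F - E - B - A: max(3, 12, 2, 10, 7) = 12
D - C - F - E - A: max(3, 12, 2, 10) = 12
Best route has worst link 8.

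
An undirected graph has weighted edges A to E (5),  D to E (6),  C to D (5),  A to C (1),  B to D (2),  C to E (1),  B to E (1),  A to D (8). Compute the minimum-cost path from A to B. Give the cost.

Checking several routes:
A → E → B: 5 + 1 = 6
A → C → D → B: 1 + 5 + 2 = 8
A → C → E → B: 1 + 1 + 1 = 3
A → C → E → D → B: 1 + 1 + 6 + 2 = 10
A → D → B: 8 + 2 = 10
Best route has total 3.

3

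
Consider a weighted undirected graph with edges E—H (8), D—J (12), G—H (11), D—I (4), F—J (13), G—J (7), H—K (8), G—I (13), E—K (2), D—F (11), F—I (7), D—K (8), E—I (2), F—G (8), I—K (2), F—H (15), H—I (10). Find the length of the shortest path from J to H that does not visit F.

Comparing a few candidate routes:
J→G→H: 7 + 11 = 18
J→D→I→H: 12 + 4 + 10 = 26
J→D→I→K→H: 12 + 4 + 2 + 8 = 26
The minimum is 18.

18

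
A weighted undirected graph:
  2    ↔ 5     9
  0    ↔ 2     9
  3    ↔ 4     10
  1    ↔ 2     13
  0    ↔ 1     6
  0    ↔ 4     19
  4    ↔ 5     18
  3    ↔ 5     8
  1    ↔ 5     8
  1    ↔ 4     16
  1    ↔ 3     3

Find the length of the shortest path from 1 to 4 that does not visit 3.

Some routes from 1 to 4 avoiding 3:
1 → 5 → 4: 8 + 18 = 26
1 → 2 → 5 → 4: 13 + 9 + 18 = 40
1 → 2 → 0 → 4: 13 + 9 + 19 = 41
1 → 0 → 4: 6 + 19 = 25
1 → 4: 16
1 → 0 → 2 → 5 → 4: 6 + 9 + 9 + 18 = 42
Best route has total 16.

16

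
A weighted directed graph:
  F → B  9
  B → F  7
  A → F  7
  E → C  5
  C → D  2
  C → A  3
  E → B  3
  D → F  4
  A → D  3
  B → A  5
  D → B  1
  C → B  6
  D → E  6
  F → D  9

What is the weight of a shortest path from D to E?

6

Routes from D to E:
D→E: 6
The minimum is 6.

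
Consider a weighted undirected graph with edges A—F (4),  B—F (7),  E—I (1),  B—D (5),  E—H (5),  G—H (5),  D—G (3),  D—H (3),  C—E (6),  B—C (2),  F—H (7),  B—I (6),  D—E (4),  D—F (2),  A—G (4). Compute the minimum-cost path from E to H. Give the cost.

Checking several routes:
E - D - H: 4 + 3 = 7
E - H: 5
E - I - B - D - H: 1 + 6 + 5 + 3 = 15
E - C - B - D - H: 6 + 2 + 5 + 3 = 16
E - D - G - H: 4 + 3 + 5 = 12
E - D - F - H: 4 + 2 + 7 = 13
Best route has total 5.

5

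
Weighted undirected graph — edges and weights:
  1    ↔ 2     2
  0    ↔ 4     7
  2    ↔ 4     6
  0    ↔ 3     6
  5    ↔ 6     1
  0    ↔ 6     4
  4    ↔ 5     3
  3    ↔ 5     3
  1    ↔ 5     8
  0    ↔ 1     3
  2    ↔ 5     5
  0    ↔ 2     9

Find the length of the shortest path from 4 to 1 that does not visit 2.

Comparing a few candidate routes:
4 → 0 → 1: 7 + 3 = 10
4 → 5 → 1: 3 + 8 = 11
4 → 0 → 6 → 5 → 1: 7 + 4 + 1 + 8 = 20
4 → 5 → 6 → 0 → 1: 3 + 1 + 4 + 3 = 11
4 → 5 → 3 → 0 → 1: 3 + 3 + 6 + 3 = 15
The minimum is 10.

10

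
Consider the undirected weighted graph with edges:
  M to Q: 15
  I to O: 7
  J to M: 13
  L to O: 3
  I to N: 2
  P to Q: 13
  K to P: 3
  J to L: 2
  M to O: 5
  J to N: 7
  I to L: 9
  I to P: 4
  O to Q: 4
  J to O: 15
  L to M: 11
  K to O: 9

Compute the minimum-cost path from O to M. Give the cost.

5

Checking several routes:
O → L → M: 3 + 11 = 14
O → L → J → M: 3 + 2 + 13 = 18
O → M: 5
Best route has total 5.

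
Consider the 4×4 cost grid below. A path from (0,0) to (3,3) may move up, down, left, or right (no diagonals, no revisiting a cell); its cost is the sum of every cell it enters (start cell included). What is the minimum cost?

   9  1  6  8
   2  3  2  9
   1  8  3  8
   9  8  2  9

29

Take [0,0] -> [0,1] -> [1,1] -> [1,2] -> [2,2] -> [3,2] -> [3,3] for a total of 9 + 1 + 3 + 2 + 3 + 2 + 9 = 29.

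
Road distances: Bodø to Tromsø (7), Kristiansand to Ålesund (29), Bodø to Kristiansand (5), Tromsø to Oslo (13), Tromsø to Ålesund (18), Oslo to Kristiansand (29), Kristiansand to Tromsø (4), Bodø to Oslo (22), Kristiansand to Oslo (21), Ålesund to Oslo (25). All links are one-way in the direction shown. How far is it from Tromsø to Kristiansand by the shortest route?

Routes from Tromsø to Kristiansand:
Tromsø - Oslo - Kristiansand: 13 + 29 = 42
Tromsø - Ålesund - Oslo - Kristiansand: 18 + 25 + 29 = 72
Shortest: 42.

42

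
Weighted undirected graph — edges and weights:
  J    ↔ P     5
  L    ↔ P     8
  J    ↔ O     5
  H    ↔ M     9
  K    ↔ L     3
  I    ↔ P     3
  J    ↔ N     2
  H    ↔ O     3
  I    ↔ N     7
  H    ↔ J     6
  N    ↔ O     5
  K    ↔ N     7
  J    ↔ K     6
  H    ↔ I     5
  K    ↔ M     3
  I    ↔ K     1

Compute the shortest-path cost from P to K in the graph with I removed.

Comparing a few candidate routes:
P - J - N - K: 5 + 2 + 7 = 14
P - J - O - N - K: 5 + 5 + 5 + 7 = 22
P - L - K: 8 + 3 = 11
P - J - H - M - K: 5 + 6 + 9 + 3 = 23
P - J - K: 5 + 6 = 11
The minimum is 11.

11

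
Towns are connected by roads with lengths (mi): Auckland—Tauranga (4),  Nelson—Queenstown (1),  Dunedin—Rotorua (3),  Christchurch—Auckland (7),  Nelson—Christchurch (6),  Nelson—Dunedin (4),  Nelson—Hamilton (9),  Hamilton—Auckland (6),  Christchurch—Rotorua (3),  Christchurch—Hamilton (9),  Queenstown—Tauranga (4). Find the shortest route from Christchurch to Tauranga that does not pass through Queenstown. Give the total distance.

11

Some routes from Christchurch to Tauranga avoiding Queenstown:
Christchurch → Nelson → Hamilton → Auckland → Tauranga: 6 + 9 + 6 + 4 = 25
Christchurch → Hamilton → Auckland → Tauranga: 9 + 6 + 4 = 19
Christchurch → Auckland → Tauranga: 7 + 4 = 11
Best route has total 11 mi.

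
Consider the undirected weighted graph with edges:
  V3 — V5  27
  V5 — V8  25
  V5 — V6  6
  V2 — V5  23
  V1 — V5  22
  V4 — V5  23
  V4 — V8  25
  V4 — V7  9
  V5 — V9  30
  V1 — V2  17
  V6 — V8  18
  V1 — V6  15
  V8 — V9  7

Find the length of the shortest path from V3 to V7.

59

A few of the V3→V7 routes:
V3-V5-V4-V7: 27 + 23 + 9 = 59
V3-V5-V8-V4-V7: 27 + 25 + 25 + 9 = 86
V3-V5-V9-V8-V4-V7: 27 + 30 + 7 + 25 + 9 = 98
V3-V5-V6-V8-V4-V7: 27 + 6 + 18 + 25 + 9 = 85
Best route has total 59.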